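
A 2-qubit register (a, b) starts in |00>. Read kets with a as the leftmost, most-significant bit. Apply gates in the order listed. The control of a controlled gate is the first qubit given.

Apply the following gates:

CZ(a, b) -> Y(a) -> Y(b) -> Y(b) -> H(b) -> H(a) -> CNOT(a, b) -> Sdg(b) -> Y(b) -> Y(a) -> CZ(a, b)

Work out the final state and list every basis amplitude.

The resulting statevector has amplitude 1/2 on |00>, -I/2 on |01>, 1/2 on |10>, I/2 on |11>.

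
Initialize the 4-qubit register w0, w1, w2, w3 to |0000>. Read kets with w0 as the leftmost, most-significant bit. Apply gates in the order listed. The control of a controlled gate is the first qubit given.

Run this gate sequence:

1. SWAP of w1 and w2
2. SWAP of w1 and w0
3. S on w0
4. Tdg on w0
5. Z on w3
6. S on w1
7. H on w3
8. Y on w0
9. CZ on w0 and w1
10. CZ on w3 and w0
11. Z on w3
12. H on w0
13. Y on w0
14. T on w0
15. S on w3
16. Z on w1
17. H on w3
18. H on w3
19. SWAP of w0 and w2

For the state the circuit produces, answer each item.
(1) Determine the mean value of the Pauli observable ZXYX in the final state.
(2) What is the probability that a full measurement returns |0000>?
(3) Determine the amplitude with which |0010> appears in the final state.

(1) The expectation value of ZXYX is 0. Key observation: gates 17-18 undo each other exactly, leaving only the rest of the circuit to track.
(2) The probability of measuring |0000> is 1/4.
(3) The final state's coefficient on |0010> equals -exp(I*pi/4)/2.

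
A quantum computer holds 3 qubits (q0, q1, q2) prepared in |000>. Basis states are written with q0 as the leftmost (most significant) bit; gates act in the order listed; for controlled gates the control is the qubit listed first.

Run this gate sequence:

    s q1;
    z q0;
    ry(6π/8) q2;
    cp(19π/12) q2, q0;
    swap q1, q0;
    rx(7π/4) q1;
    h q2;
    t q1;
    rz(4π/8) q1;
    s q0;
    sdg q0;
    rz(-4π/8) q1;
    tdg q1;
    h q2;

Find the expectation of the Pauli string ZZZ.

The observable ZZZ averages to -1/2.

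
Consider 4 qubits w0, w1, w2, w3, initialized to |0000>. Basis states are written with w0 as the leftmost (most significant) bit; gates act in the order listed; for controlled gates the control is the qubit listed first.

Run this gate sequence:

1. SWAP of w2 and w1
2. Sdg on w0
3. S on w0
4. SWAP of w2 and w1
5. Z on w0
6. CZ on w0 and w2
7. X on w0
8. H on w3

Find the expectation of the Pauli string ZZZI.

The observable ZZZI averages to -1.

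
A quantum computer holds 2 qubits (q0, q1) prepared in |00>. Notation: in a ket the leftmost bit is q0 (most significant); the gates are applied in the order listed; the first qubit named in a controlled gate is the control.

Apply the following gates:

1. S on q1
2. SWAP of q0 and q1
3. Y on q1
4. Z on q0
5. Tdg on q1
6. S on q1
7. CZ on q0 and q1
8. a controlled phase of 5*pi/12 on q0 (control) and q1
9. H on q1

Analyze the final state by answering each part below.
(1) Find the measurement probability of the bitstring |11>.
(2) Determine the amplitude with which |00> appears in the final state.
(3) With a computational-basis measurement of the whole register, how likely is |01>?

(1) Outcome |11> occurs with probability 0.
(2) |00> carries amplitude sqrt(2)*exp(3*I*pi/4)/2 in the final state.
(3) Outcome |01> occurs with probability 1/2.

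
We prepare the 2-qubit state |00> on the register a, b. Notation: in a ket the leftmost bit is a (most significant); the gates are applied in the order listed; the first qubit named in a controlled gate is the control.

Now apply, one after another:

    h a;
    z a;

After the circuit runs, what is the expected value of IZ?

In the final state, IZ has expectation 1.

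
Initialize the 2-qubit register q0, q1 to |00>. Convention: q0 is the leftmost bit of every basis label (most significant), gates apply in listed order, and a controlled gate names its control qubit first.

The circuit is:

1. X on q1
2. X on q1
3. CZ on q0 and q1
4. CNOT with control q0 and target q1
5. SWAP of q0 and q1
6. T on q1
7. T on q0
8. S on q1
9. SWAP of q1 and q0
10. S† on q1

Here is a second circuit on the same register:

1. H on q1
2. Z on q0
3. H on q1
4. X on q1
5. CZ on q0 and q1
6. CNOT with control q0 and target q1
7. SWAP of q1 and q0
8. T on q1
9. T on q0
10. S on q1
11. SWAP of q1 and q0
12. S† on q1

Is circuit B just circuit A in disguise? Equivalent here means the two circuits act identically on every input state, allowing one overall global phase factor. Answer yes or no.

No, they are not equivalent — no single phase factor reconciles the two unitaries.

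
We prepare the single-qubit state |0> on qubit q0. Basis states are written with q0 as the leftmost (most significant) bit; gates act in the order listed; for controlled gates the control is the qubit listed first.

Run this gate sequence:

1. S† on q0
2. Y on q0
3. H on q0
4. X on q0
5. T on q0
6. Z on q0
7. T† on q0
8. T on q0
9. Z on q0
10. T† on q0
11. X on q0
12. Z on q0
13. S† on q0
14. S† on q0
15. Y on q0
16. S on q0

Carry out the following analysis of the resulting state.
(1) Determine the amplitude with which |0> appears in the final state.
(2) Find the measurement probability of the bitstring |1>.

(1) The amplitude on |0> is -sqrt(2)/2. Key observation: the block from step 4 through step 11 cancels to the identity and can be dropped.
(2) The probability of measuring |1> is 1/2.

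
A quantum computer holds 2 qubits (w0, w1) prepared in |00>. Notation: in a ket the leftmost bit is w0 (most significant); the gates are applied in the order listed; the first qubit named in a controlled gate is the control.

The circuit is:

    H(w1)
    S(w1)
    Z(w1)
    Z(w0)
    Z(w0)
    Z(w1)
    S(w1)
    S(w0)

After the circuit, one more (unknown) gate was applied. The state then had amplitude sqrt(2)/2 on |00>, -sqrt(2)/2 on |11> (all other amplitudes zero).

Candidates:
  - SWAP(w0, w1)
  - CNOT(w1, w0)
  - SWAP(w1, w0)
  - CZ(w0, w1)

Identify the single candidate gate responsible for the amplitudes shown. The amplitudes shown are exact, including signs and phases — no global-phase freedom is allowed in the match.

It was CNOT(w1, w0) that produced the state shown. Key observation: gates 3-6 undo each other exactly, leaving only the rest of the circuit to track.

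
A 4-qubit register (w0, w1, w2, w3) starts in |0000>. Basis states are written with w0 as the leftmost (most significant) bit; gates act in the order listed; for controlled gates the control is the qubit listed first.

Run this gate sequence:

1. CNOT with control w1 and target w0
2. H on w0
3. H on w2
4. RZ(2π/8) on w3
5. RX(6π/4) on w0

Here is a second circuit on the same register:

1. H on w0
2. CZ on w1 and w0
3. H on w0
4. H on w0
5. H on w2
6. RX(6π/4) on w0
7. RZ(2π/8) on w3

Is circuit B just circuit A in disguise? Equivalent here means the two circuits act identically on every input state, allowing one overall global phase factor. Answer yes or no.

Yes, they are equivalent — the unitaries differ by at most a global phase.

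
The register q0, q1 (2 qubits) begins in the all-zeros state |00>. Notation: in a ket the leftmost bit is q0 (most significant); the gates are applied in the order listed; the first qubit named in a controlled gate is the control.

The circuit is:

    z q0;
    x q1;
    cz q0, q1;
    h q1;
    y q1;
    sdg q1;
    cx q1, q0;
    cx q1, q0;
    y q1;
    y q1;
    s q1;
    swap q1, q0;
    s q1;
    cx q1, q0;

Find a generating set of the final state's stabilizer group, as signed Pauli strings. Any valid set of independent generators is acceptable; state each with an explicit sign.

One valid set of independent stabilizer generators is +XI, +IZ (any independent generating set of the same group is equally correct).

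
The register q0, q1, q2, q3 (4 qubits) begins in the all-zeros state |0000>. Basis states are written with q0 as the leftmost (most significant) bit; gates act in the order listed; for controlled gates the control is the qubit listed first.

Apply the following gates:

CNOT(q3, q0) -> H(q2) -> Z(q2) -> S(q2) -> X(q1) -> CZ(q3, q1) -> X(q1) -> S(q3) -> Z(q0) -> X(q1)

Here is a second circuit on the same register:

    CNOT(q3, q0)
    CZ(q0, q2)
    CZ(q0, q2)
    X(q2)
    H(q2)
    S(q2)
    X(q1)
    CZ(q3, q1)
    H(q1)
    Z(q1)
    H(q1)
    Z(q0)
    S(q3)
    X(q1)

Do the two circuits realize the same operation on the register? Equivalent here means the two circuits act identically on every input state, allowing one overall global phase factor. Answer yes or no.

Yes, they are equivalent — the unitaries differ by at most a global phase.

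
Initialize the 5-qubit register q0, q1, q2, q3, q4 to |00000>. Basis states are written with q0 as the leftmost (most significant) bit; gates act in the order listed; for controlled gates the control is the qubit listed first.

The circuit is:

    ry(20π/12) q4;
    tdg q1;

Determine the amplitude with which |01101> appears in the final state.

|01101> carries amplitude 0 in the final state.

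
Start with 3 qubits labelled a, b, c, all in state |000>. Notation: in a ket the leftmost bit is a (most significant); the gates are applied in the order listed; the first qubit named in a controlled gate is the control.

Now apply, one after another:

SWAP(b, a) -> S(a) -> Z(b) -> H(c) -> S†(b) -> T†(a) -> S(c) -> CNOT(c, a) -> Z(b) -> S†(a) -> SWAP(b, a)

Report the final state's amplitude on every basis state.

The final amplitudes are sqrt(2)/2 on |000>, sqrt(2)/2 on |011>, and 0 on every other basis state.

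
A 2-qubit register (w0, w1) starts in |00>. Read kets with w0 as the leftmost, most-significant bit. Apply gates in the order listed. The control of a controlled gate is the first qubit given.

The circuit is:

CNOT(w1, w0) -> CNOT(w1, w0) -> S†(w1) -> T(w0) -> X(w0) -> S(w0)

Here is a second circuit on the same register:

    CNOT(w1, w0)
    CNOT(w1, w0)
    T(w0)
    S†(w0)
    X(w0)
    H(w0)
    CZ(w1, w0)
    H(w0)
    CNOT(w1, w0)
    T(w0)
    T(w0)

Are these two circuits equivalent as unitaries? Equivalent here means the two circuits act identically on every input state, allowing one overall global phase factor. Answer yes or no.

No, they are not equivalent — no single phase factor reconciles the two unitaries.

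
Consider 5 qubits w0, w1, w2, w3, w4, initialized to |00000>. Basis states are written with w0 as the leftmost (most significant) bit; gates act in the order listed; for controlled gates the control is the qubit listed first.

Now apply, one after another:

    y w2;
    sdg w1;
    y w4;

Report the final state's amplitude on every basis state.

The resulting statevector has amplitude -1 on |00101>, and 0 on every other basis state.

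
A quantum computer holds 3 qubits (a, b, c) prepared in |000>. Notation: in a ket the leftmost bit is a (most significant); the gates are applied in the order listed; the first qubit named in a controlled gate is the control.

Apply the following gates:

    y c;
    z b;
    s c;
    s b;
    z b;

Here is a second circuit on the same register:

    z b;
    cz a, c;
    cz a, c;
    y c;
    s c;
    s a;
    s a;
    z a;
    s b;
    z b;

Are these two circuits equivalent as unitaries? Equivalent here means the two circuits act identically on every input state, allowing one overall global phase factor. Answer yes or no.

Yes: on every input state the two circuits agree up to one overall phase factor.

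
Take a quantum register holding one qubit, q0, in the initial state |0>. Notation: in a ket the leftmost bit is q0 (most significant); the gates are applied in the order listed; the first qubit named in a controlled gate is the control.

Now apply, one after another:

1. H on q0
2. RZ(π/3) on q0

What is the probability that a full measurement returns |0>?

Outcome |0> occurs with probability 1/2.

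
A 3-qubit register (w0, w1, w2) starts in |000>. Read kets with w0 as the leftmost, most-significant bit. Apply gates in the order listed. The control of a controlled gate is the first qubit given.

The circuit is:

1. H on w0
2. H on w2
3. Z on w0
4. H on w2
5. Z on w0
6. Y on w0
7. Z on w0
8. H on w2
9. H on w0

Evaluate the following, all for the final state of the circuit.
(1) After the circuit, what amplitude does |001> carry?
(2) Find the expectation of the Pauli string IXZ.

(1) The amplitude on |001> is -sqrt(2)*I/2.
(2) In the final state, IXZ has expectation 0.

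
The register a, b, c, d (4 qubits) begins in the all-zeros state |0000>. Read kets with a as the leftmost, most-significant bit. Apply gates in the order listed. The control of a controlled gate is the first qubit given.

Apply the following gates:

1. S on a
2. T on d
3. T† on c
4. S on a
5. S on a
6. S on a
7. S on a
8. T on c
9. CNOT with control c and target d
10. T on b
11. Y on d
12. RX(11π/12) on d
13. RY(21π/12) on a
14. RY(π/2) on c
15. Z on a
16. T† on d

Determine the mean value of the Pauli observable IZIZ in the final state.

The observable IZIZ averages to sqrt(2)/4 + sqrt(6)/4. Key observation: steps 4-7 multiply out to the identity, so the circuit reduces to the remaining gates.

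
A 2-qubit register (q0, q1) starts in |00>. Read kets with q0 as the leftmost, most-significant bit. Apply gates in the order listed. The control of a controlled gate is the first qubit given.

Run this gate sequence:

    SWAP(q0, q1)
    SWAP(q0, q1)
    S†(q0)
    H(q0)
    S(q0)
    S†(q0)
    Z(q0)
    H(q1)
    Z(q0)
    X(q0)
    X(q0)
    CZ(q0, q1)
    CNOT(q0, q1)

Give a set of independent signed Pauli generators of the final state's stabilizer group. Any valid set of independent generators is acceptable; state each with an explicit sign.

The final state is stabilized by the group generated by -XZ, +ZX; other independent generating sets are equally valid. Key observation: gates 1-2 undo each other exactly, leaving only the rest of the circuit to track.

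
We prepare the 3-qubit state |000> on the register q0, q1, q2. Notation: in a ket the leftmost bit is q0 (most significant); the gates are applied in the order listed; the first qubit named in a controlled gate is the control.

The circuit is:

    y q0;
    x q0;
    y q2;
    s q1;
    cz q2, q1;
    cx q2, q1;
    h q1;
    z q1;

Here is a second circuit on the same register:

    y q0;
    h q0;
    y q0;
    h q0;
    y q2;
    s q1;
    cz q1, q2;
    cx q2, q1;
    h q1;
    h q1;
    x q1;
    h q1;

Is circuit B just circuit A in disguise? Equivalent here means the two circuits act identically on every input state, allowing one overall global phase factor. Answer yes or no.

No — the two circuits implement different unitaries, even allowing a global phase.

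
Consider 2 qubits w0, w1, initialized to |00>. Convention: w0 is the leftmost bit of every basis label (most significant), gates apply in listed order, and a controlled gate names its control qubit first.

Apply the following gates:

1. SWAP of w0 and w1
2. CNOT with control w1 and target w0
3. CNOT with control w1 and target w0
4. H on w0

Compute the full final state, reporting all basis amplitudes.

The final amplitudes are sqrt(2)/2 on |00>, 0 on |01>, sqrt(2)/2 on |10>, 0 on |11>.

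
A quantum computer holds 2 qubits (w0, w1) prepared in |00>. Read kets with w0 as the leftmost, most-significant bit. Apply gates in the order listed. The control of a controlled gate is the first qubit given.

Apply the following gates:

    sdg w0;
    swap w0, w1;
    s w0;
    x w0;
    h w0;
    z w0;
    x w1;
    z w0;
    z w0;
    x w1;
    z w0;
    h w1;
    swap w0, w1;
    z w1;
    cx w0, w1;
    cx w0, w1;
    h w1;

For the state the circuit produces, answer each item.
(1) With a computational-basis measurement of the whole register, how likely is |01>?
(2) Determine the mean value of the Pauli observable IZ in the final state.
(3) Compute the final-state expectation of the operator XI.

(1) Outcome |01> occurs with probability 0.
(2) In the final state, IZ has expectation 1.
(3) The expectation value of XI is 1.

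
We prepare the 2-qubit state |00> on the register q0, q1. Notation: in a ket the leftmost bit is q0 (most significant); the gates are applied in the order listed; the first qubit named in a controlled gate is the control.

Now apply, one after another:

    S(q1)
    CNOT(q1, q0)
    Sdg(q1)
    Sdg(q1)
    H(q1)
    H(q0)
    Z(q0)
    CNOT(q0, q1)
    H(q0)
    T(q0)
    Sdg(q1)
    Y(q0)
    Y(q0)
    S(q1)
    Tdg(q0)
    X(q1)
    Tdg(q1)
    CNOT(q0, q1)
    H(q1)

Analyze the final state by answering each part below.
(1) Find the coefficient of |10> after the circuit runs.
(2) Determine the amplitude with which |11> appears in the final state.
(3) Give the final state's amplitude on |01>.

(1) The final state's coefficient on |10> equals 1/2 - exp(3*I*pi/4)/2. Key observation: the block from step 10 through step 15 cancels to the identity and can be dropped.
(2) |11> carries amplitude -1/2 - exp(3*I*pi/4)/2 in the final state.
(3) |01> carries amplitude 0 in the final state.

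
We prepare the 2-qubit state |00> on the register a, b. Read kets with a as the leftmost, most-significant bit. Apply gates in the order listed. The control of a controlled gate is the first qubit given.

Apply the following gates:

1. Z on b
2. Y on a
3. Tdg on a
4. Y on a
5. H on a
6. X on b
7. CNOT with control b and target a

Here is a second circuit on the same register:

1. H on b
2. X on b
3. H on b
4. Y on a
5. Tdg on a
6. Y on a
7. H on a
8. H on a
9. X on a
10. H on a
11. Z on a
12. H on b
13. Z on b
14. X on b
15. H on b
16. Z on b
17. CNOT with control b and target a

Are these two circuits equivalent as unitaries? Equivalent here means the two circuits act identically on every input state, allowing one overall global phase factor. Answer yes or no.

Yes — the two circuits implement the same unitary up to a global phase.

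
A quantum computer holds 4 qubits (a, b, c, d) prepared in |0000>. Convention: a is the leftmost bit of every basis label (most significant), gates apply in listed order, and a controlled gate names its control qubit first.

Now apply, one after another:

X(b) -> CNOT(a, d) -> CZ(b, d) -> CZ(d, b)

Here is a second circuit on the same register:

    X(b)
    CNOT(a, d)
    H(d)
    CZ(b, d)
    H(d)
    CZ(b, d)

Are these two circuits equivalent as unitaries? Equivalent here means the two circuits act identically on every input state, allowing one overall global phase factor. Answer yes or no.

No, they are not equivalent — no single phase factor reconciles the two unitaries.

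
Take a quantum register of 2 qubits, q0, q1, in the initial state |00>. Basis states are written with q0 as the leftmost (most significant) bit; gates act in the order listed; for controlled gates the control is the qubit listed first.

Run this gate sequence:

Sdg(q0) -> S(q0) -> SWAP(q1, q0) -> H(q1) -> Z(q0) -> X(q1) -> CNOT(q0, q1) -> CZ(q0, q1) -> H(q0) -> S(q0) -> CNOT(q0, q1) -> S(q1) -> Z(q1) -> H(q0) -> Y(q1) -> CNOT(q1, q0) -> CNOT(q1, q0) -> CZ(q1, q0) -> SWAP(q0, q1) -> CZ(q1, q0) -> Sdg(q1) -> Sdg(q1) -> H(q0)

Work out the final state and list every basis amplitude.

The final amplitudes are -1/2 on |00>, -I/2 on |01>, -I/2 on |10>, 1/2 on |11>.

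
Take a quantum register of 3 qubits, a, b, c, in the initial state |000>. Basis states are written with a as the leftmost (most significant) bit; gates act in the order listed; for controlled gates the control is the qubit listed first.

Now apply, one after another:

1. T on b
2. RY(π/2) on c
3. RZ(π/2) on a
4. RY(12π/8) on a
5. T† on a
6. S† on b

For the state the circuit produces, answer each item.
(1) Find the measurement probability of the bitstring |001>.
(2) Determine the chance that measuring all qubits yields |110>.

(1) Outcome |001> occurs with probability 1/4.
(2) Outcome |110> occurs with probability 0.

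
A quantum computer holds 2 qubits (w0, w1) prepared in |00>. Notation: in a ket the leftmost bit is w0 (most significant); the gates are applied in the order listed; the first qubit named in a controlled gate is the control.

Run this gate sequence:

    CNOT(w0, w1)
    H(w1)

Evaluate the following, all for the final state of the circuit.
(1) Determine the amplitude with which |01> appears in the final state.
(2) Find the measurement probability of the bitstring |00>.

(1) The final state's coefficient on |01> equals sqrt(2)/2.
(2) The probability of measuring |00> is 1/2.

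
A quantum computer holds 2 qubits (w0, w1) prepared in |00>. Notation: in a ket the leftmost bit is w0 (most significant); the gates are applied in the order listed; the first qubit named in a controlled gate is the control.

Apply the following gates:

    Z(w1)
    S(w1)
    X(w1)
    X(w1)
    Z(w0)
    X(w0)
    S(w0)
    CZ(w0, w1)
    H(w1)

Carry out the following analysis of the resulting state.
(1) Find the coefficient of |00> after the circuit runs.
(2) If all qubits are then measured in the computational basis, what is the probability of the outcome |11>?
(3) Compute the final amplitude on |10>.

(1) The final state's coefficient on |00> equals 0. Key observation: the block from step 3 through step 4 cancels to the identity and can be dropped.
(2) A full measurement returns |11> with probability 1/2.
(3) |10> carries amplitude sqrt(2)*I/2 in the final state.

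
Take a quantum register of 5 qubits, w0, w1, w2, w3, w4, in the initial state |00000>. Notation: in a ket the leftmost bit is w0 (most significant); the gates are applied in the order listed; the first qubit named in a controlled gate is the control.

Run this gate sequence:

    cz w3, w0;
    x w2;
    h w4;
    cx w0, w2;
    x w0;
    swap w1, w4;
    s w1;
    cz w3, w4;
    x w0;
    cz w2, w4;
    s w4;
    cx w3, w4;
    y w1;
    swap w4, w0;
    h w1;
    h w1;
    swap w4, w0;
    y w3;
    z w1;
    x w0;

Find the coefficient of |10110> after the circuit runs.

The amplitude on |10110> is sqrt(2)*I/2. Key observation: gates 14-17 undo each other exactly, leaving only the rest of the circuit to track.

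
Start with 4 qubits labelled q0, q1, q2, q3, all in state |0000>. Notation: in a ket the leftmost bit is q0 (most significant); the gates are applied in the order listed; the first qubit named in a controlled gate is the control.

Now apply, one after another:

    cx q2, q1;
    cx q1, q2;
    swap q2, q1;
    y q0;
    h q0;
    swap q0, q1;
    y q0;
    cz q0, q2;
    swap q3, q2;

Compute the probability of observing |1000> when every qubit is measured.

The probability of measuring |1000> is 1/2.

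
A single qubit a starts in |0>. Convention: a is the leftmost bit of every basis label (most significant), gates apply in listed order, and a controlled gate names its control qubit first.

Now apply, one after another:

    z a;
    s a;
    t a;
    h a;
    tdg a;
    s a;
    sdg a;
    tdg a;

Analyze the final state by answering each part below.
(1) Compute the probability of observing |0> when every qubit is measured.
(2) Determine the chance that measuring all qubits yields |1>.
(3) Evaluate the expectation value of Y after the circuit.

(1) The probability of measuring |0> is 1/2.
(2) Outcome |1> occurs with probability 1/2.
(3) In the final state, Y has expectation -1.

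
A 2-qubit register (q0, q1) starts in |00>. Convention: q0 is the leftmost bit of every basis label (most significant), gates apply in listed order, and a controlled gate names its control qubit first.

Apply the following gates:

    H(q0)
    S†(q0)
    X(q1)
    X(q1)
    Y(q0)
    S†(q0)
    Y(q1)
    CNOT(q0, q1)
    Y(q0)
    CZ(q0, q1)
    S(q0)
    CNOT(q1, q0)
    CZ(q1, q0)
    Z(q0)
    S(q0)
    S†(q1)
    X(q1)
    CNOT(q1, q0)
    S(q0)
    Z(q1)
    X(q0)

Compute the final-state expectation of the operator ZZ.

In the final state, ZZ has expectation -1.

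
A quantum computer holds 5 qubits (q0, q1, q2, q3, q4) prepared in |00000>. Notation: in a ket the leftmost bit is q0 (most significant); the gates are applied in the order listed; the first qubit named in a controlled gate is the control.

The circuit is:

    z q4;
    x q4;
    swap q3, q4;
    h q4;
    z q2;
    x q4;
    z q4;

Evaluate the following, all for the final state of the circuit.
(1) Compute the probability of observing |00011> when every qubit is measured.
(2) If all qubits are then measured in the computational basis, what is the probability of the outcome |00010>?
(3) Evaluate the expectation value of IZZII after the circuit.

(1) The probability of measuring |00011> is 1/2.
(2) The probability of measuring |00010> is 1/2.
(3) In the final state, IZZII has expectation 1.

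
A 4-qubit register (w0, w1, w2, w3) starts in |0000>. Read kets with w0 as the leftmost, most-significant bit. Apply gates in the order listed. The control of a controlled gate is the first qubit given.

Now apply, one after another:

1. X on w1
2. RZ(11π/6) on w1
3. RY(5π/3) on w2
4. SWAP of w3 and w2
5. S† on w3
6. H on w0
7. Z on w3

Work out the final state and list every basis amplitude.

The resulting statevector has amplitude -sqrt(6)*exp(11*I*pi/12)/4 on |0100>, -sqrt(2)*exp(5*I*pi/12)/4 on |0101>, -sqrt(6)*exp(11*I*pi/12)/4 on |1100>, -sqrt(2)*exp(5*I*pi/12)/4 on |1101>, and 0 on every other basis state.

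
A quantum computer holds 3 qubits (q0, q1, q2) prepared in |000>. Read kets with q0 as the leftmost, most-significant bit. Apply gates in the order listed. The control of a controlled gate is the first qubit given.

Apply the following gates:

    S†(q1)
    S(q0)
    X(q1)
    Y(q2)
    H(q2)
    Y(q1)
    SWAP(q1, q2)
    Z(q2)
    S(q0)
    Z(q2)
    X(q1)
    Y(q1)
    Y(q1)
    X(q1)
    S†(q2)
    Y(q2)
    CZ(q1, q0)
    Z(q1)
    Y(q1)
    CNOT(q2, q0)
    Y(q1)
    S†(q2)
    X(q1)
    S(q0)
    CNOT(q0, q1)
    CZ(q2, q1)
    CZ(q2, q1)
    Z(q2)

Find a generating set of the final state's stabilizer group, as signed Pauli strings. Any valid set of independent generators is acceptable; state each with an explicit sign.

The final state is stabilized by the group generated by +IXI, -ZII, -IIZ; other independent generating sets are equally valid.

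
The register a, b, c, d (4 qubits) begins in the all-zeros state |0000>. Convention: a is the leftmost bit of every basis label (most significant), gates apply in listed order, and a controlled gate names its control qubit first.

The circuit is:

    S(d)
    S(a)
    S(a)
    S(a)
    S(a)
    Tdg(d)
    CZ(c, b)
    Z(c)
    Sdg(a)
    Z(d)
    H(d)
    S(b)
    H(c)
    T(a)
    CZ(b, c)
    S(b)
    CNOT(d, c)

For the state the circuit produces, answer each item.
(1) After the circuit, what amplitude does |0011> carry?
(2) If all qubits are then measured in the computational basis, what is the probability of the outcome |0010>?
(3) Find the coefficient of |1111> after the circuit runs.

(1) |0011> carries amplitude 1/2 in the final state.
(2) A full measurement returns |0010> with probability 1/4.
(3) The final state's coefficient on |1111> equals 0.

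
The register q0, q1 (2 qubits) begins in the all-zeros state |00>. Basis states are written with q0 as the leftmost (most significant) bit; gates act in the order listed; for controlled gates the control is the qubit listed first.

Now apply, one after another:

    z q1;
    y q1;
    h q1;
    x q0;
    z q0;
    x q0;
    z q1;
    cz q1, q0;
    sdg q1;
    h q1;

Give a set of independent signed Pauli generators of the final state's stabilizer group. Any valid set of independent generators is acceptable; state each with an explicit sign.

The final state is stabilized by the group generated by +IY, +ZI; other independent generating sets are equally valid.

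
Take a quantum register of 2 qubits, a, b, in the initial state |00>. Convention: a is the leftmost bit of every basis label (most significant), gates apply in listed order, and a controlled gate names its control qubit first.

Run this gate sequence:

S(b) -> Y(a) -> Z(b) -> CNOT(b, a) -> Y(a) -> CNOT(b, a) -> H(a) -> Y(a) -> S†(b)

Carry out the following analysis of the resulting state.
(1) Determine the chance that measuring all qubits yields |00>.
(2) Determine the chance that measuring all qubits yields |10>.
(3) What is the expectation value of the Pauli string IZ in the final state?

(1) The probability of measuring |00> is 1/2.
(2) The probability of measuring |10> is 1/2.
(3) The expectation value of IZ is 1.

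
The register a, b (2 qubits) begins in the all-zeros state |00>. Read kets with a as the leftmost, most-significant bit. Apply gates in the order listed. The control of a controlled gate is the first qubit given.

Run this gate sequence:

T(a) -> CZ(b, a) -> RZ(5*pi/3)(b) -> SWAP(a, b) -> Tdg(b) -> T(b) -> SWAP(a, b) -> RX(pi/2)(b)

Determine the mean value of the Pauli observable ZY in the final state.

The observable ZY averages to -1. Key observation: gates 4-7 undo each other exactly, leaving only the rest of the circuit to track.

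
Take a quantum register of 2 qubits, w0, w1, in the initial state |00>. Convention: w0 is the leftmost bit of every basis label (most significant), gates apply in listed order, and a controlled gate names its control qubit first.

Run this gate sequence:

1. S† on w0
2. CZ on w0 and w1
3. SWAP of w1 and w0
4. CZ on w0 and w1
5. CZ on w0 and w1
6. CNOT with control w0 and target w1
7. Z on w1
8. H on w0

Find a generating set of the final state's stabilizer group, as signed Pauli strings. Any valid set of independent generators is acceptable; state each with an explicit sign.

The final state is stabilized by the group generated by +XI, +IZ; other independent generating sets are equally valid. Key observation: steps 4-5 multiply out to the identity, so the circuit reduces to the remaining gates.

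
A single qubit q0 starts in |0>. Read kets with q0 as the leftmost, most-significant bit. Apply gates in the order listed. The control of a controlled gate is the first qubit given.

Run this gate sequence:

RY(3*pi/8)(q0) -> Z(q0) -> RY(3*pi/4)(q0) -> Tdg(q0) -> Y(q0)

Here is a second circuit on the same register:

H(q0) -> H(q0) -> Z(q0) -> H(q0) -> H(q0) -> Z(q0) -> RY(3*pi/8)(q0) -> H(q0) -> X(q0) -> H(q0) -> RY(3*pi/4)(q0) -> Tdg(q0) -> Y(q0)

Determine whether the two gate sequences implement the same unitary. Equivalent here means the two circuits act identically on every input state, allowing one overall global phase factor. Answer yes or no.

Yes, they are equivalent — the unitaries differ by at most a global phase.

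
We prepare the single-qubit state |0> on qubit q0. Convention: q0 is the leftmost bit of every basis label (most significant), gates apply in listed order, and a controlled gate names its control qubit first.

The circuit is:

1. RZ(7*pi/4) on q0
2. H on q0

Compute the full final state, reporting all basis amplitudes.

The resulting statevector has amplitude -sqrt(2)*exp(I*pi/8)/2 on |0>, -sqrt(2)*exp(I*pi/8)/2 on |1>.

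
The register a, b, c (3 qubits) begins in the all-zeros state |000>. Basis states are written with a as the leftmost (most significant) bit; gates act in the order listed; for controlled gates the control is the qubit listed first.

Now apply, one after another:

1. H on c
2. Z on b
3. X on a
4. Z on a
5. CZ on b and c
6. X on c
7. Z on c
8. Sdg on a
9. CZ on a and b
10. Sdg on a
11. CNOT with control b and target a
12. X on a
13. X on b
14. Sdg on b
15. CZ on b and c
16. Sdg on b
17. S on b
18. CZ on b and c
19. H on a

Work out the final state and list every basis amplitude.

After the circuit, the state carries amplitude 0 on |000>, 0 on |001>, -I/2 on |010>, I/2 on |011>, 0 on |100>, 0 on |101>, -I/2 on |110>, I/2 on |111>.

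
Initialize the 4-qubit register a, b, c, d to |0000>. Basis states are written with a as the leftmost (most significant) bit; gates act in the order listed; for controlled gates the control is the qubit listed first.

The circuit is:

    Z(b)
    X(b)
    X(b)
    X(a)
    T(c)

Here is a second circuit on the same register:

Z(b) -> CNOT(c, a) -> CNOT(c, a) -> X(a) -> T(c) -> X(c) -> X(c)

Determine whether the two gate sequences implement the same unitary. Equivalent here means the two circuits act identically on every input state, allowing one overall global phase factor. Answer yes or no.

Yes — the two circuits implement the same unitary up to a global phase.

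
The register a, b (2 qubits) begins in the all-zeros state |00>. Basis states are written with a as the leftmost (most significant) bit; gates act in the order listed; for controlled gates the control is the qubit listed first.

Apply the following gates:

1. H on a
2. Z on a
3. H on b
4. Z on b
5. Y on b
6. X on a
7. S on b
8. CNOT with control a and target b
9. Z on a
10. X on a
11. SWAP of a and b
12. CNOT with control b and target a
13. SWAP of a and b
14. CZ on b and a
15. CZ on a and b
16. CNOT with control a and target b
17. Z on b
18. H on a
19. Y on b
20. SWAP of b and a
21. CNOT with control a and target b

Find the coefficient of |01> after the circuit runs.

|01> carries amplitude sqrt(2)*(1 - I)/4 in the final state.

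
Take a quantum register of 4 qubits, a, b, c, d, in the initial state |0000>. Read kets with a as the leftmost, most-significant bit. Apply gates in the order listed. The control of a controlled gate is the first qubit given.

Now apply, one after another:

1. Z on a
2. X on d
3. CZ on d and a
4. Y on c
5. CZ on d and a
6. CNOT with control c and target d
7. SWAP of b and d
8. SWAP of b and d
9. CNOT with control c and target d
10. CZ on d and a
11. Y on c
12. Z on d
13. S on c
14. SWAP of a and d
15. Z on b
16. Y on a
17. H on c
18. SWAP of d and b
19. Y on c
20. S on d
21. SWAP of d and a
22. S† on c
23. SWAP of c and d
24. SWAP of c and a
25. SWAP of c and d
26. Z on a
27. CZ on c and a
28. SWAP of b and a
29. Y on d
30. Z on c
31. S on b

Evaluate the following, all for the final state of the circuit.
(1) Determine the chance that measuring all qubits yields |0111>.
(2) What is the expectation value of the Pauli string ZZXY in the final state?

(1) Outcome |0111> occurs with probability 0. Key observation: the block from step 4 through step 11 cancels to the identity and can be dropped.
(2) The expectation value of ZZXY is 0.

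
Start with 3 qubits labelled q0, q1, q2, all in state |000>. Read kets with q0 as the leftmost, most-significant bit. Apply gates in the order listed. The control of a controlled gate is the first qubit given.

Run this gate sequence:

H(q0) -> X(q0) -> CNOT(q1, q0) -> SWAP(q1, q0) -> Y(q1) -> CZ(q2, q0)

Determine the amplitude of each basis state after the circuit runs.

The resulting statevector has amplitude -sqrt(2)*I/2 on |000>, sqrt(2)*I/2 on |010>, and 0 on every other basis state.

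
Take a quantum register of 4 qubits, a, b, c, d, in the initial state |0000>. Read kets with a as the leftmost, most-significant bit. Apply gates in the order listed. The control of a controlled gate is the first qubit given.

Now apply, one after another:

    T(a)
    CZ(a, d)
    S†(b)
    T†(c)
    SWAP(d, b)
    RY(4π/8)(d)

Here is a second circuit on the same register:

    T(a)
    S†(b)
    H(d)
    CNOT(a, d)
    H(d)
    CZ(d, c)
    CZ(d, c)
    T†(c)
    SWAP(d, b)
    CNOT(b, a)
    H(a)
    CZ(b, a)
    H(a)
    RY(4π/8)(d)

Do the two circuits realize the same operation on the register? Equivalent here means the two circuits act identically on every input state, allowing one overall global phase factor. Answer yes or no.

Yes — the two circuits implement the same unitary up to a global phase.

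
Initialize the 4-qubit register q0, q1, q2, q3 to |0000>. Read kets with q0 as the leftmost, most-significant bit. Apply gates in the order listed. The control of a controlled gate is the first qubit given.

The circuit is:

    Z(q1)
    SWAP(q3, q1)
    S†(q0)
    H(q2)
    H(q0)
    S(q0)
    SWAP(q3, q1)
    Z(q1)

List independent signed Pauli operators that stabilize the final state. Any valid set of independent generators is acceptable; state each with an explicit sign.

The stabilizer group can be generated by +YIII, +IIXI, +IZII, +IIIZ, among other valid generating sets.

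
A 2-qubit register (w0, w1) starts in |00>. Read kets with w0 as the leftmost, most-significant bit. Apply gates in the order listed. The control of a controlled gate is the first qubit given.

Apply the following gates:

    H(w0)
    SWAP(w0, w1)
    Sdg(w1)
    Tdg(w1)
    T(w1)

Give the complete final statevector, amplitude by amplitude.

After the circuit, the state carries amplitude sqrt(2)/2 on |00>, -sqrt(2)*I/2 on |01>, 0 on |10>, 0 on |11>.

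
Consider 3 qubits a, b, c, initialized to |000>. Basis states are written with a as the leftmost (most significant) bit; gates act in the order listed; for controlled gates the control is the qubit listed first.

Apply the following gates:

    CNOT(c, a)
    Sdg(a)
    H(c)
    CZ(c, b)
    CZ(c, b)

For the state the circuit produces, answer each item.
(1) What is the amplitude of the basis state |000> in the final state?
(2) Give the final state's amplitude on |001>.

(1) The final state's coefficient on |000> equals sqrt(2)/2. Key observation: steps 4-5 multiply out to the identity, so the circuit reduces to the remaining gates.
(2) The final state's coefficient on |001> equals sqrt(2)/2.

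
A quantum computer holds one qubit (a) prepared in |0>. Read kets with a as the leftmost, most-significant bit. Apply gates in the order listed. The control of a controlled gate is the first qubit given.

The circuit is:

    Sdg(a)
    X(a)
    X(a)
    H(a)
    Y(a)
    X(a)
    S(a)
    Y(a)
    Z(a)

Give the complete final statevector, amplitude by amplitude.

The final amplitudes are -sqrt(2)*I/2 on |0>, sqrt(2)/2 on |1>.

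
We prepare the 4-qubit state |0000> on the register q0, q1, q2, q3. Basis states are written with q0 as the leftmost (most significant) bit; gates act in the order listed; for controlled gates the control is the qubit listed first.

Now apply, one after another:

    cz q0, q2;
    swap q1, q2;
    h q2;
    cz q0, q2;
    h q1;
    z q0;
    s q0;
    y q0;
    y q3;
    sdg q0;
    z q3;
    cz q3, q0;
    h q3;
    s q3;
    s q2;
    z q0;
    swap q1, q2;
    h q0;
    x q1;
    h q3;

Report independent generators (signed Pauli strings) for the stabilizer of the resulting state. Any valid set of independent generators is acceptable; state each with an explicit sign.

The stabilizer group can be generated by -XIII, -IYII, +IIXI, +IIIY, among other valid generating sets.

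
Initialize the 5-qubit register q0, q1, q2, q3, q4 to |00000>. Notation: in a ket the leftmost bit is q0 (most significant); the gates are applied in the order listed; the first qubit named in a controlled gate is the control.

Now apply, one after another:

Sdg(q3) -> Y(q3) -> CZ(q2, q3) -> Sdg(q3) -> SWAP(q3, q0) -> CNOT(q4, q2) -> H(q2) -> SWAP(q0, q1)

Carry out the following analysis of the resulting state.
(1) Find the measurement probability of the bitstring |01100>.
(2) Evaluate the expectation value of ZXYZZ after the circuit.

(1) Outcome |01100> occurs with probability 1/2.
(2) The observable ZXYZZ averages to 0.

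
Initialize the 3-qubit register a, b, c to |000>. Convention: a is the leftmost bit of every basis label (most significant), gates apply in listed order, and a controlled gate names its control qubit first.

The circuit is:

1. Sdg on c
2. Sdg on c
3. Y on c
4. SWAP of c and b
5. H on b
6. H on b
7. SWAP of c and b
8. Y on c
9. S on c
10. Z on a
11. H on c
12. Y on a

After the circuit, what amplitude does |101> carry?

|101> carries amplitude sqrt(2)*I/2 in the final state.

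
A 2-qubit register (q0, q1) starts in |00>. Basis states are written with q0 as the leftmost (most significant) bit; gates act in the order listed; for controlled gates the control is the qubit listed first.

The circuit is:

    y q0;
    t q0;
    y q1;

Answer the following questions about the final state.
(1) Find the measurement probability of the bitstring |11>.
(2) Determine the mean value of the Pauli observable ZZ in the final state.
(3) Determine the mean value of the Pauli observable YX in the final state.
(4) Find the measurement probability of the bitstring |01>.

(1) Outcome |11> occurs with probability 1.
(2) The observable ZZ averages to 1.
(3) The observable YX averages to 0.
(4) A full measurement returns |01> with probability 0.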